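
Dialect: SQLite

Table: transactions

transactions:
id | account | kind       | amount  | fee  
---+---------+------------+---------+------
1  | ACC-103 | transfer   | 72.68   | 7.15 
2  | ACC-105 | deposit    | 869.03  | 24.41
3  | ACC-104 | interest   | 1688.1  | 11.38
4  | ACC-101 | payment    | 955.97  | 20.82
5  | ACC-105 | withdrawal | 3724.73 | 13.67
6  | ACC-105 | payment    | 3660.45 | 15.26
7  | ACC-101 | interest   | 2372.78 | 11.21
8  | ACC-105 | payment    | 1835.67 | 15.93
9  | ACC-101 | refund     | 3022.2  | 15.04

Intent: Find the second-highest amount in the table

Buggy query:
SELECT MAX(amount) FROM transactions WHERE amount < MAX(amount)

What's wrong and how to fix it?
Bug: The inner MAX is an aggregate inside WHERE, which is not allowed

Fix: Put the inner MAX in a scalar subquery

Corrected query:
SELECT MAX(amount) FROM transactions WHERE amount < (SELECT MAX(amount) FROM transactions)

Result:
MAX(amount)
-----------
3660.45    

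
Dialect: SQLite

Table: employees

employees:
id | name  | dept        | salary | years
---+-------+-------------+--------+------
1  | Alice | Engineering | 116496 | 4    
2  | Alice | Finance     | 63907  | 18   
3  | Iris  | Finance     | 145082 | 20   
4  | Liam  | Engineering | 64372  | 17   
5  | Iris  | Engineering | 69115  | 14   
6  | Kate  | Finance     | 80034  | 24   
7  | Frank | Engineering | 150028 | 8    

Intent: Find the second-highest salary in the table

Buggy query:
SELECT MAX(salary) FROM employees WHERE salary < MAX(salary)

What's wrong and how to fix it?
Bug: The inner MAX is an aggregate inside WHERE, which is not allowed

Fix: Put the inner MAX in a scalar subquery

Corrected query:
SELECT MAX(salary) FROM employees WHERE salary < (SELECT MAX(salary) FROM employees)

Result:
MAX(salary)
-----------
145082     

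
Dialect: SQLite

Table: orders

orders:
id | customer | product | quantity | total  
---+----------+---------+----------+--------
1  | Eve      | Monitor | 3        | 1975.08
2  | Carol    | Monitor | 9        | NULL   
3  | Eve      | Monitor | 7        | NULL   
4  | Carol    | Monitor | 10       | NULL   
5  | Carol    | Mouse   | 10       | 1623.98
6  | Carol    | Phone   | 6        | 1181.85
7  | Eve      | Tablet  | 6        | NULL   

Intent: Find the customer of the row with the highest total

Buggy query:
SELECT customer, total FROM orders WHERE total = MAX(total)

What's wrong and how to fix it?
Bug: WHERE is evaluated per row; an aggregate over the whole table isn't defined there

Fix: Use a subquery: WHERE total = (SELECT MAX(total) FROM orders)

Corrected query:
SELECT customer, total FROM orders WHERE total = (SELECT MAX(total) FROM orders)

Result:
customer | total  
---------+--------
Eve      | 1975.08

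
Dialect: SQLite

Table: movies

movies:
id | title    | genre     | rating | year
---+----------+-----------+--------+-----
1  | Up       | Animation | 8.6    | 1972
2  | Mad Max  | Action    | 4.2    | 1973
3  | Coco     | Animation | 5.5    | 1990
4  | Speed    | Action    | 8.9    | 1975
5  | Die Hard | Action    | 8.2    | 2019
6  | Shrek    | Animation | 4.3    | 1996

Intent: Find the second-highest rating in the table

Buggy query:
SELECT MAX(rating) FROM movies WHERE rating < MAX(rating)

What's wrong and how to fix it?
Bug: The inner MAX is an aggregate inside WHERE, which is not allowed

Fix: Put the inner MAX in a scalar subquery

Corrected query:
SELECT MAX(rating) FROM movies WHERE rating < (SELECT MAX(rating) FROM movies)

Result:
MAX(rating)
-----------
8.6        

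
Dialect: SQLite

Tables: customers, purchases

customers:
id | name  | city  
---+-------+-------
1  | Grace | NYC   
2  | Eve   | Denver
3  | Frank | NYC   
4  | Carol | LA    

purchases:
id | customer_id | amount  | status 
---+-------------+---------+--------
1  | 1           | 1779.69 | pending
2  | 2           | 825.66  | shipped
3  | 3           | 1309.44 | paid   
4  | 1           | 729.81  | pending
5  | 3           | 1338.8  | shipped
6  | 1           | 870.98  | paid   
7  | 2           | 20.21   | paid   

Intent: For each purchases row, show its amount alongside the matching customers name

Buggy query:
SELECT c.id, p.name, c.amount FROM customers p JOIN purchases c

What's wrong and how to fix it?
Bug: JOIN with no ON clause produces a cartesian product; every purchases row pairs with every customers row

Fix: Add ON c.customer_id = p.id to the JOIN

Corrected query:
SELECT c.id, p.name, c.amount FROM customers p JOIN purchases c ON c.customer_id = p.id

Result:
id | name  | amount 
---+-------+--------
1  | Grace | 1779.69
2  | Eve   | 825.66 
3  | Frank | 1309.44
4  | Grace | 729.81 
5  | Frank | 1338.8 
6  | Grace | 870.98 
7  | Eve   | 20.21  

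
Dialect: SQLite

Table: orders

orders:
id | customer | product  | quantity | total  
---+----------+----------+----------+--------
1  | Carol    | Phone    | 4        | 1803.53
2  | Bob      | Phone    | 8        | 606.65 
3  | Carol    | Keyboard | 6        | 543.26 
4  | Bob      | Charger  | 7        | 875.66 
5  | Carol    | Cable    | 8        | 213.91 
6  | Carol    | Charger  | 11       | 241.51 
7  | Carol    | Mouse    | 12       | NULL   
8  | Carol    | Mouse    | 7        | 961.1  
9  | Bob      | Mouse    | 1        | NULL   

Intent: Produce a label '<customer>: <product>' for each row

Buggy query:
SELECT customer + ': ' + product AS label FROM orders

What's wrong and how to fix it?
Bug: SQLite uses || for string concatenation; + coerces text to numbers (yielding 0)

Fix: Use the || operator for string concatenation

Corrected query:
SELECT customer || ': ' || product AS label FROM orders

Result:
label          
---------------
Carol: Phone   
Bob: Phone     
Carol: Keyboard
Bob: Charger   
Carol: Cable   
Carol: Charger 
Carol: Mouse   
Carol: Mouse   
Bob: Mouse     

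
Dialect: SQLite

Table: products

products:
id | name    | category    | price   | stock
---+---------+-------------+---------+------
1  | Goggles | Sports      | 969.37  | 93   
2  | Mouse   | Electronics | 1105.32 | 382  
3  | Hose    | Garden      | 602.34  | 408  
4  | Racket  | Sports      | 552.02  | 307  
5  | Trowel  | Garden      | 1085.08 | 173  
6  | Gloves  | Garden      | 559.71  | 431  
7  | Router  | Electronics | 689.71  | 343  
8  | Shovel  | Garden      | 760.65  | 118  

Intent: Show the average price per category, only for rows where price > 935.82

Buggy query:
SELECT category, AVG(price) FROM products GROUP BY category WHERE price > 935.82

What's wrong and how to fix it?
Bug: Row-level WHERE must come before GROUP BY in the clause order

Fix: Move the WHERE clause before GROUP BY

Corrected query:
SELECT category, AVG(price) FROM products WHERE price > 935.82 GROUP BY category

Result:
category    | AVG(price)
------------+-----------
Electronics | 1105.32   
Garden      | 1085.08   
Sports      | 969.37    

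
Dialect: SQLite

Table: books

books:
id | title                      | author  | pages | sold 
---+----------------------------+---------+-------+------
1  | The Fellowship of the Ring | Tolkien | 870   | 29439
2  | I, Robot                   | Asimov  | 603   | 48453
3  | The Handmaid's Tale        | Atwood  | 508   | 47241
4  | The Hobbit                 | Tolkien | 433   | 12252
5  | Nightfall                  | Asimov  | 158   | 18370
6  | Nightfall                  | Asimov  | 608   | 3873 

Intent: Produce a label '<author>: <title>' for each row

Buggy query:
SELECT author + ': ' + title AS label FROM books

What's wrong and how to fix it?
Bug: '+' is numeric addition; on text columns SQLite converts them to 0 instead of concatenating

Fix: Replace + with || to concatenate text

Corrected query:
SELECT author || ': ' || title AS label FROM books

Result:
label                              
-----------------------------------
Tolkien: The Fellowship of the Ring
Asimov: I, Robot                   
Atwood: The Handmaid's Tale        
Tolkien: The Hobbit                
Asimov: Nightfall                  
Asimov: Nightfall                  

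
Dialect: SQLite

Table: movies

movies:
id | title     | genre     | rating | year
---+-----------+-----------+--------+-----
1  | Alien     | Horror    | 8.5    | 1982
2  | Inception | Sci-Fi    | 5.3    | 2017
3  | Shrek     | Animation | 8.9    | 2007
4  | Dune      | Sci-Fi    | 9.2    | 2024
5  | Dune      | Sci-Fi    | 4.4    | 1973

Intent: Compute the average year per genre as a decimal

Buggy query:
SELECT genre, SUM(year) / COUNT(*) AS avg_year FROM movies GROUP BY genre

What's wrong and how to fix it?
Bug: SUM(year) and COUNT(*) are both integers; the division truncates the fractional part

Fix: Cast one side to REAL so the division keeps the fractional part

Corrected query:
SELECT genre, SUM(year) * 1.0 / COUNT(*) AS avg_year FROM movies GROUP BY genre

Result:
genre     | avg_year   
----------+------------
Animation | 2007       
Horror    | 1982       
Sci-Fi    | 2004.666667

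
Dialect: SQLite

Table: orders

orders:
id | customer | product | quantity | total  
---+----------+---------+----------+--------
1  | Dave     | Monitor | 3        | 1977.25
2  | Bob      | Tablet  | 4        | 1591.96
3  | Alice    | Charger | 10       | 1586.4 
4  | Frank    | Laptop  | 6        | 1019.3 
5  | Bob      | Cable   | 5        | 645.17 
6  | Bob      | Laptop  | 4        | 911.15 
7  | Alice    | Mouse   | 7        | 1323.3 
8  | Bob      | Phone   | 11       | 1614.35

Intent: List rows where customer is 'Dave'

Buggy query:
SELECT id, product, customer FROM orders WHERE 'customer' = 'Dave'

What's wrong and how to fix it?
Bug: 'customer' in single quotes is a string literal, not the column; the comparison is literal-vs-literal and never true

Fix: Reference the column as customer without single quotes

Corrected query:
SELECT id, product, customer FROM orders WHERE customer = 'Dave'

Result:
id | product | customer
---+---------+---------
1  | Monitor | Dave    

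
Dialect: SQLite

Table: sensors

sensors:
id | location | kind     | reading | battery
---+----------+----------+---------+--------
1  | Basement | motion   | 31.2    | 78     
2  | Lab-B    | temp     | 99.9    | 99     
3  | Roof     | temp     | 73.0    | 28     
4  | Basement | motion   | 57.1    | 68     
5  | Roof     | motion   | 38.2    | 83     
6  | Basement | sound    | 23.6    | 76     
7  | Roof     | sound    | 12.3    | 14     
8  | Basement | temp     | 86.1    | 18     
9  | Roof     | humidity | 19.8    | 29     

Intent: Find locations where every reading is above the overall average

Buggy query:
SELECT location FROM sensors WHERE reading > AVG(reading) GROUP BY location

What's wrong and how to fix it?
Bug: AVG() is an aggregate; it can't sit directly in WHERE

Fix: Use a subquery for AVG and a HAVING MIN(...) filter so the condition holds for every row in the group

Corrected query:
SELECT location FROM sensors GROUP BY location HAVING MIN(reading) > (SELECT AVG(reading) FROM sensors)

Result:
location
--------
Lab-B   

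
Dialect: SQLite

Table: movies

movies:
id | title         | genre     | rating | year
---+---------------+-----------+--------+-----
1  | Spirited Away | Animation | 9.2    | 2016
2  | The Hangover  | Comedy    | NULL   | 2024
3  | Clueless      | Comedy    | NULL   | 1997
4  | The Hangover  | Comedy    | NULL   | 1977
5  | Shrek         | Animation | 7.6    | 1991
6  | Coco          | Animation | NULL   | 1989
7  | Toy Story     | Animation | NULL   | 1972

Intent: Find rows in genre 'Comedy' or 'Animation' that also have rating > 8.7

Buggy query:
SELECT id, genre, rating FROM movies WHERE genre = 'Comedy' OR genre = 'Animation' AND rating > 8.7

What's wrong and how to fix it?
Bug: AND binds tighter than OR, so this parses as genre = 'Comedy' OR (genre = 'Animation' AND rating > 8.7)

Fix: Group the OR with parentheses (or use IN), then AND the threshold

Corrected query:
SELECT id, genre, rating FROM movies WHERE (genre = 'Comedy' OR genre = 'Animation') AND rating > 8.7

Result:
id | genre     | rating
---+-----------+-------
1  | Animation | 9.2   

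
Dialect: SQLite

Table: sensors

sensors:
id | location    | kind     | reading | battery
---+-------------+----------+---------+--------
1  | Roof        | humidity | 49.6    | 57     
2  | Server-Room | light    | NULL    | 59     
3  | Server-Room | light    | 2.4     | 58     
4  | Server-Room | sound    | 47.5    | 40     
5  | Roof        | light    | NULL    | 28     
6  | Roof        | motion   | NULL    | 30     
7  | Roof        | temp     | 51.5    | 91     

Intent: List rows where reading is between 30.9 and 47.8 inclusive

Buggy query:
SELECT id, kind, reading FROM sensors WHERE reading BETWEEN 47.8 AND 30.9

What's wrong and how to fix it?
Bug: The bounds are reversed; BETWEEN a AND b requires a <= b to match anything

Fix: Swap the bounds so the smaller value comes first

Corrected query:
SELECT id, kind, reading FROM sensors WHERE reading BETWEEN 30.9 AND 47.8

Result:
id | kind  | reading
---+-------+--------
4  | sound | 47.5   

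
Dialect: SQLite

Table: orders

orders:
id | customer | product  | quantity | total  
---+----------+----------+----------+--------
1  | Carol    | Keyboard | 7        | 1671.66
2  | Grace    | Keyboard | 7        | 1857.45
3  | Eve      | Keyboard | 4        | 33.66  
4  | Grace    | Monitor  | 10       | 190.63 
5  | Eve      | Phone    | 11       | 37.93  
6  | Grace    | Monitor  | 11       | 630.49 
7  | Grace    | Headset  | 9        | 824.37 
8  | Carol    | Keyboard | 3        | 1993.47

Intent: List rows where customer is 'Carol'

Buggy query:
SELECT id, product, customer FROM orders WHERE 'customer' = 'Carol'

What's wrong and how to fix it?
Bug: Single quotes denote string literals in SQL; the column name is being compared as a constant string

Fix: Reference the column as customer without single quotes

Corrected query:
SELECT id, product, customer FROM orders WHERE customer = 'Carol'

Result:
id | product  | customer
---+----------+---------
1  | Keyboard | Carol   
8  | Keyboard | Carol   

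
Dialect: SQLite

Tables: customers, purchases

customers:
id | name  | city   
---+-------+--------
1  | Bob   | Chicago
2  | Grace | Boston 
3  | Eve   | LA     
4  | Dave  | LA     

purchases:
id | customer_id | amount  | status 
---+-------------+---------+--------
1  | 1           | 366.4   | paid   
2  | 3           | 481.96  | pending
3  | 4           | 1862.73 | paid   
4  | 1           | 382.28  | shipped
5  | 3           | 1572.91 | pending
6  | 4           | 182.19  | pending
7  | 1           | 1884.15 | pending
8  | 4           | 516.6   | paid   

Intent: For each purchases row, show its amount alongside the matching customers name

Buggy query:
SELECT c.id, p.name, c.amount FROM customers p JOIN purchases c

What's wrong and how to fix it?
Bug: Missing join condition: each purchases row is matched to all customers rows instead of just its own

Fix: Add ON c.customer_id = p.id to the JOIN

Corrected query:
SELECT c.id, p.name, c.amount FROM customers p JOIN purchases c ON c.customer_id = p.id

Result:
id | name | amount 
---+------+--------
1  | Bob  | 366.4  
2  | Eve  | 481.96 
3  | Dave | 1862.73
4  | Bob  | 382.28 
5  | Eve  | 1572.91
6  | Dave | 182.19 
7  | Bob  | 1884.15
8  | Dave | 516.6  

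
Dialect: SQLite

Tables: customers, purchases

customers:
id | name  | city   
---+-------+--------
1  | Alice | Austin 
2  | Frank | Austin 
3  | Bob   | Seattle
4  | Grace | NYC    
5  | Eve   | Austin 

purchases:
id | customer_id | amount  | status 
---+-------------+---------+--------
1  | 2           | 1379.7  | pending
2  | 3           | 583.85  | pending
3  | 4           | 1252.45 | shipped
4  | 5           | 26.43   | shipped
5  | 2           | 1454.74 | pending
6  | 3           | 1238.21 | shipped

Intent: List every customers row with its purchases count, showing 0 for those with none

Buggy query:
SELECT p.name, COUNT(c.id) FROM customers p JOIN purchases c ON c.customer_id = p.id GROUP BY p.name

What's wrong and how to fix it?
Bug: INNER JOIN drops customers rows that have no matching purchases rows

Fix: Switch to LEFT JOIN to retain unmatched parent rows

Corrected query:
SELECT p.name, COUNT(c.id) FROM customers p LEFT JOIN purchases c ON c.customer_id = p.id GROUP BY p.name

Result:
name  | COUNT(c.id)
------+------------
Alice | 0          
Bob   | 2          
Eve   | 1          
Frank | 2          
Grace | 1          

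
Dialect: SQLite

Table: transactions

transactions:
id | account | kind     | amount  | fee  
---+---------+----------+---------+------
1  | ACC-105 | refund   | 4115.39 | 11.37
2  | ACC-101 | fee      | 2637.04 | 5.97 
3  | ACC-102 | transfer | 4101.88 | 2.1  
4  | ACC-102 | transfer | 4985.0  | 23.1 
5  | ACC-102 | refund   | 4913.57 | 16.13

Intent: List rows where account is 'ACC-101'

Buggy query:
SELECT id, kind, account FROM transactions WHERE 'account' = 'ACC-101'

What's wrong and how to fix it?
Bug: 'account' in single quotes is a string literal, not the column; the comparison is literal-vs-literal and never true

Fix: Remove the quotes around the column name (or use double quotes for an identifier)

Corrected query:
SELECT id, kind, account FROM transactions WHERE account = 'ACC-101'

Result:
id | kind | account
---+------+--------
2  | fee  | ACC-101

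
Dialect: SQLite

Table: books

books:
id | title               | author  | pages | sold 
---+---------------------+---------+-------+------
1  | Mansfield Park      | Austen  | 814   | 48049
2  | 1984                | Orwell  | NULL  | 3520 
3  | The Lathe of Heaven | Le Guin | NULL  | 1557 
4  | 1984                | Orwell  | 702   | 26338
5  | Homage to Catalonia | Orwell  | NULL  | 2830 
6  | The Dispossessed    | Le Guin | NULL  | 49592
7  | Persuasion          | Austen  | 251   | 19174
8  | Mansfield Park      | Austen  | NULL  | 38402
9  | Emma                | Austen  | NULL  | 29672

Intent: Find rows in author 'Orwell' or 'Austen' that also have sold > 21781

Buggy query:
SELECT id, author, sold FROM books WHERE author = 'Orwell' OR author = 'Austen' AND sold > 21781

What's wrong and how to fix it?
Bug: AND binds tighter than OR, so this parses as author = 'Orwell' OR (author = 'Austen' AND sold > 21781)

Fix: Group the OR with parentheses (or use IN), then AND the threshold

Corrected query:
SELECT id, author, sold FROM books WHERE (author = 'Orwell' OR author = 'Austen') AND sold > 21781

Result:
id | author | sold 
---+--------+------
1  | Austen | 48049
4  | Orwell | 26338
8  | Austen | 38402
9  | Austen | 29672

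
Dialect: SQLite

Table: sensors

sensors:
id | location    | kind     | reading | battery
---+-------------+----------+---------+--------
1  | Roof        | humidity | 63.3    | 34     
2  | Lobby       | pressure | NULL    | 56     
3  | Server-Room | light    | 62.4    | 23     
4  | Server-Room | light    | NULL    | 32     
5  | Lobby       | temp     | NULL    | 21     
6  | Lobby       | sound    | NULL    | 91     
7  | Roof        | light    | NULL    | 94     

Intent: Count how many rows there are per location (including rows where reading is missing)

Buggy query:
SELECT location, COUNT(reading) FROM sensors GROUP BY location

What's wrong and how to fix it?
Bug: COUNT(column) counts non-NULL values only; rows with NULL reading aren't counted

Fix: Use COUNT(*) to count all rows regardless of NULL

Corrected query:
SELECT location, COUNT(*) FROM sensors GROUP BY location

Result:
location    | COUNT(*)
------------+---------
Lobby       | 3       
Roof        | 2       
Server-Room | 2       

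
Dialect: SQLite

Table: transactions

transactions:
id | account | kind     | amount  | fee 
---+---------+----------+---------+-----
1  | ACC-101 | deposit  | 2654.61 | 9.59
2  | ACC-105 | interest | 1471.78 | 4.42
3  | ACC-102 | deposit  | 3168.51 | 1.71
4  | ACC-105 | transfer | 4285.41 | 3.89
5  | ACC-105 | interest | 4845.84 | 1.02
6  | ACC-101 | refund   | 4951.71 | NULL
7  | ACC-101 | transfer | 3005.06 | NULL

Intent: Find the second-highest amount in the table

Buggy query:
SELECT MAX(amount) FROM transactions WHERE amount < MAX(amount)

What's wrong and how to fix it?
Bug: MAX(amount) on the right of the comparison is an aggregate-in-WHERE error

Fix: Put the inner MAX in a scalar subquery

Corrected query:
SELECT MAX(amount) FROM transactions WHERE amount < (SELECT MAX(amount) FROM transactions)

Result:
MAX(amount)
-----------
4845.84    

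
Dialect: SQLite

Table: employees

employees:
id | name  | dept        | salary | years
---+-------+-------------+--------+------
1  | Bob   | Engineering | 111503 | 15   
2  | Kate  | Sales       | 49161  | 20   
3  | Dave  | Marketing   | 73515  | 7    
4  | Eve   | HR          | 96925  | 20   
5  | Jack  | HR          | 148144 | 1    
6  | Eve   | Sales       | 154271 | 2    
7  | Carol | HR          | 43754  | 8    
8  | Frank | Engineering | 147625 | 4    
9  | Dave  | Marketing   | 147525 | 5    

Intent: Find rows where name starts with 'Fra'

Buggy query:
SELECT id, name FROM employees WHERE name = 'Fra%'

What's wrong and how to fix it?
Bug: '=' compares the literal string including the % character; pattern matching needs LIKE

Fix: Replace '=' with LIKE so 'Fra%' is treated as a pattern

Corrected query:
SELECT id, name FROM employees WHERE name LIKE 'Fra%'

Result:
id | name 
---+------
8  | Frank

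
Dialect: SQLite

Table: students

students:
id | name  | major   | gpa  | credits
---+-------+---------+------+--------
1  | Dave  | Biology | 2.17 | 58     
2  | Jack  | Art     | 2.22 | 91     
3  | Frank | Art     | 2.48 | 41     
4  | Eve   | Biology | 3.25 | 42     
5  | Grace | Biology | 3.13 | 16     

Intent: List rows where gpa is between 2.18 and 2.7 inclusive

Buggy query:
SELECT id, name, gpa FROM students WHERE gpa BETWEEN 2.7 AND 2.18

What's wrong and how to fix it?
Bug: BETWEEN expects the lower bound first; with 2.7 AND 2.18 the range is empty

Fix: Write BETWEEN 2.18 AND 2.7

Corrected query:
SELECT id, name, gpa FROM students WHERE gpa BETWEEN 2.18 AND 2.7

Result:
id | name  | gpa 
---+-------+-----
2  | Jack  | 2.22
3  | Frank | 2.48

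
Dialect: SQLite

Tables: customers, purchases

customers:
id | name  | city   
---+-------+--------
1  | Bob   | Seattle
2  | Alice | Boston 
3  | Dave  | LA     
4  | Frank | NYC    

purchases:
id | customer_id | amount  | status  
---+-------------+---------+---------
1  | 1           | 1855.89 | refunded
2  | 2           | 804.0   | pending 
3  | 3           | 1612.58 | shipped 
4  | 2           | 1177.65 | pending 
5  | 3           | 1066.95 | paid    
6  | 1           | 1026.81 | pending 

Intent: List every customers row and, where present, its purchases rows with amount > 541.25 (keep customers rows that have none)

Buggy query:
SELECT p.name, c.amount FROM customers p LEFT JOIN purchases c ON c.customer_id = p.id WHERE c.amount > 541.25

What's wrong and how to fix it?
Bug: A WHERE condition on the right-hand table after LEFT JOIN drops unmatched parents

Fix: Put 'c.amount > 541.25' in the JOIN's ON clause instead of WHERE

Corrected query:
SELECT p.name, c.amount FROM customers p LEFT JOIN purchases c ON c.customer_id = p.id AND c.amount > 541.25

Result:
name  | amount 
------+--------
Bob   | 1026.81
Bob   | 1855.89
Alice | 804    
Alice | 1177.65
Dave  | 1066.95
Dave  | 1612.58
Frank | NULL   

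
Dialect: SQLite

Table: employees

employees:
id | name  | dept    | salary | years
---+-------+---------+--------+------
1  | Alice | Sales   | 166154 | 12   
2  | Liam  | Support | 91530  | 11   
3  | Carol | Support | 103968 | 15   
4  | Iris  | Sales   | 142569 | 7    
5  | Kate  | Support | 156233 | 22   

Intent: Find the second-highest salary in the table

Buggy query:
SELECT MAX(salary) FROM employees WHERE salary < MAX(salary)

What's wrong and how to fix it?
Bug: MAX(salary) on the right of the comparison is an aggregate-in-WHERE error

Fix: Compute the overall MAX in a subquery, then take MAX of rows below it

Corrected query:
SELECT MAX(salary) FROM employees WHERE salary < (SELECT MAX(salary) FROM employees)

Result:
MAX(salary)
-----------
156233     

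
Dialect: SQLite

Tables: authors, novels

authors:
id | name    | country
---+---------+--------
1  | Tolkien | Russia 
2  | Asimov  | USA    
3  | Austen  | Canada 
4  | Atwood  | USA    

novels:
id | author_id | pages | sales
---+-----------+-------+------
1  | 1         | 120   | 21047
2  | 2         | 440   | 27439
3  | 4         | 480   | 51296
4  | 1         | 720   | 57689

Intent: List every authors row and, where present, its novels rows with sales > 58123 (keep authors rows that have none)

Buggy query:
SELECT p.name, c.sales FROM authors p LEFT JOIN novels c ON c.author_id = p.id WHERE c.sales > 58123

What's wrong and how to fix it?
Bug: Filtering c.sales in WHERE discards the NULL rows produced by LEFT JOIN, turning it into an inner join

Fix: Move the right-table condition into the ON clause so unmatched parents are kept

Corrected query:
SELECT p.name, c.sales FROM authors p LEFT JOIN novels c ON c.author_id = p.id AND c.sales > 58123

Result:
name    | sales
--------+------
Tolkien | NULL 
Asimov  | NULL 
Austen  | NULL 
Atwood  | NULL 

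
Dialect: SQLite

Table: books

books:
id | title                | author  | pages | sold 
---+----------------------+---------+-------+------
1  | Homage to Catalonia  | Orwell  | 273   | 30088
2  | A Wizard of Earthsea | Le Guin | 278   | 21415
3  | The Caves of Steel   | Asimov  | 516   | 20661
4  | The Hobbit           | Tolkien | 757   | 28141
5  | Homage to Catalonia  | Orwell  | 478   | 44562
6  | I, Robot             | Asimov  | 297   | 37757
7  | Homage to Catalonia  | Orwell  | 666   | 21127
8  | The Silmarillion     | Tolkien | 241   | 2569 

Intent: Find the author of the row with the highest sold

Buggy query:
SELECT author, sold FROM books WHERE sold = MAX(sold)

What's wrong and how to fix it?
Bug: MAX(sold) is an aggregate and cannot be used directly in WHERE

Fix: Wrap MAX in a scalar subquery so WHERE compares against a single value

Corrected query:
SELECT author, sold FROM books WHERE sold = (SELECT MAX(sold) FROM books)

Result:
author | sold 
-------+------
Orwell | 44562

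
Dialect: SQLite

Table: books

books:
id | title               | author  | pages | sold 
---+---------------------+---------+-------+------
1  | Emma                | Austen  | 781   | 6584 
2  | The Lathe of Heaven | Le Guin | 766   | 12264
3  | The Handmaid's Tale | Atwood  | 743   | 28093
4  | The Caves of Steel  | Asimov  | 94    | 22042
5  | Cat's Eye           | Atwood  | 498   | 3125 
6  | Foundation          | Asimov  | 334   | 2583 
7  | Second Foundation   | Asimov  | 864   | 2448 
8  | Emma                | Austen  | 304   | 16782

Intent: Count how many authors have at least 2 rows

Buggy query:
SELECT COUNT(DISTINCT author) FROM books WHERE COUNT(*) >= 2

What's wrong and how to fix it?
Bug: WHERE filters individual rows, not groups, so a group-level COUNT is invalid there

Fix: Use a subquery that GROUPs and filters with HAVING, then count its rows

Corrected query:
SELECT COUNT(*) FROM (SELECT author FROM books GROUP BY author HAVING COUNT(*) >= 2)

Result:
COUNT(*)
--------
3       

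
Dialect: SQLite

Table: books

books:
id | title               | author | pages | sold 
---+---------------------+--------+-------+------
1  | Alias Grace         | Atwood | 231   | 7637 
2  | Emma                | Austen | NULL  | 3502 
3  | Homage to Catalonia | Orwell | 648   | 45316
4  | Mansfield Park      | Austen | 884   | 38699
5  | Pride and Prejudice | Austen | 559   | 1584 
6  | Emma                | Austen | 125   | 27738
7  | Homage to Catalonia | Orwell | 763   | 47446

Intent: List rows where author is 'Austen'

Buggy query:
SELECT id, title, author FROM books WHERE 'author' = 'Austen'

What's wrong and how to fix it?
Bug: 'author' in single quotes is a string literal, not the column; the comparison is literal-vs-literal and never true

Fix: Remove the quotes around the column name (or use double quotes for an identifier)

Corrected query:
SELECT id, title, author FROM books WHERE author = 'Austen'

Result:
id | title               | author
---+---------------------+-------
2  | Emma                | Austen
4  | Mansfield Park      | Austen
5  | Pride and Prejudice | Austen
6  | Emma                | Austen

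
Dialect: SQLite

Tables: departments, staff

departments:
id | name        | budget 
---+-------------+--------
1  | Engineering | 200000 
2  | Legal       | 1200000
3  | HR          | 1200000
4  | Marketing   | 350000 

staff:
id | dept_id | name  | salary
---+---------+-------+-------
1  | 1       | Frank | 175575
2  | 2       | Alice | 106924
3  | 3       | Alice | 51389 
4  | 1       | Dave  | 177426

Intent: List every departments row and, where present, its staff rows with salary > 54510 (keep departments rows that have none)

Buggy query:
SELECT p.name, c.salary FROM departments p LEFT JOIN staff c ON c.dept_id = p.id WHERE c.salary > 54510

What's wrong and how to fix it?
Bug: Filtering c.salary in WHERE discards the NULL rows produced by LEFT JOIN, turning it into an inner join

Fix: Move the right-table condition into the ON clause so unmatched parents are kept

Corrected query:
SELECT p.name, c.salary FROM departments p LEFT JOIN staff c ON c.dept_id = p.id AND c.salary > 54510

Result:
name        | salary
------------+-------
Engineering | 175575
Engineering | 177426
Legal       | 106924
HR          | NULL  
Marketing   | NULL  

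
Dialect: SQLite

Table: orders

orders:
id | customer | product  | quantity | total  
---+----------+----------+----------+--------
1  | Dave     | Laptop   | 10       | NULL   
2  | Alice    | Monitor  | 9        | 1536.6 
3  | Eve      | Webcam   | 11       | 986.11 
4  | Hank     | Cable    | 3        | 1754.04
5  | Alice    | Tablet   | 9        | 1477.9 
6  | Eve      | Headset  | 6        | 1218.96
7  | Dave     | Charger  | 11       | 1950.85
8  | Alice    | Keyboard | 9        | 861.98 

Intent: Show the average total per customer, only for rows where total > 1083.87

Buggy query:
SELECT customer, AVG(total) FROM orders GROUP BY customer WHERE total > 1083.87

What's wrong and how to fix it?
Bug: WHERE cannot follow GROUP BY

Fix: Move the WHERE clause before GROUP BY

Corrected query:
SELECT customer, AVG(total) FROM orders WHERE total > 1083.87 GROUP BY customer

Result:
customer | AVG(total)
---------+-----------
Alice    | 1507.25   
Dave     | 1950.85   
Eve      | 1218.96   
Hank     | 1754.04   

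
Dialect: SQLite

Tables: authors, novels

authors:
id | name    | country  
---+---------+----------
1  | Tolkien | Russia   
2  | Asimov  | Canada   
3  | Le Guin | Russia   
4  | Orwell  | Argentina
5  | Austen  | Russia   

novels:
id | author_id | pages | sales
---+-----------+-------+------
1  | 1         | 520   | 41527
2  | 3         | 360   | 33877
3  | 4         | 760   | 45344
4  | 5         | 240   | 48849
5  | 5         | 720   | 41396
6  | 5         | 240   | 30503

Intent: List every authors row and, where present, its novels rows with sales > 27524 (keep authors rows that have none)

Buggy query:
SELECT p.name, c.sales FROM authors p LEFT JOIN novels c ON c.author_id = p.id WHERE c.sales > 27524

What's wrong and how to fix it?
Bug: Filtering c.sales in WHERE discards the NULL rows produced by LEFT JOIN, turning it into an inner join

Fix: Put 'c.sales > 27524' in the JOIN's ON clause instead of WHERE

Corrected query:
SELECT p.name, c.sales FROM authors p LEFT JOIN novels c ON c.author_id = p.id AND c.sales > 27524

Result:
name    | sales
--------+------
Tolkien | 41527
Asimov  | NULL 
Le Guin | 33877
Orwell  | 45344
Austen  | 30503
Austen  | 41396
Austen  | 48849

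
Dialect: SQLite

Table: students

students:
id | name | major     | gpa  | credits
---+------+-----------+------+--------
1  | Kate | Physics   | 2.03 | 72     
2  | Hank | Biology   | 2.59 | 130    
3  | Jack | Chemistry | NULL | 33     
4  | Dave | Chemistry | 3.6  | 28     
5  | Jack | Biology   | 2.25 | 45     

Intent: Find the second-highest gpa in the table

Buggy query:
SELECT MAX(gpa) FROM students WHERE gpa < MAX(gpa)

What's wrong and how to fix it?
Bug: MAX(gpa) on the right of the comparison is an aggregate-in-WHERE error

Fix: Compute the overall MAX in a subquery, then take MAX of rows below it

Corrected query:
SELECT MAX(gpa) FROM students WHERE gpa < (SELECT MAX(gpa) FROM students)

Result:
MAX(gpa)
--------
2.59    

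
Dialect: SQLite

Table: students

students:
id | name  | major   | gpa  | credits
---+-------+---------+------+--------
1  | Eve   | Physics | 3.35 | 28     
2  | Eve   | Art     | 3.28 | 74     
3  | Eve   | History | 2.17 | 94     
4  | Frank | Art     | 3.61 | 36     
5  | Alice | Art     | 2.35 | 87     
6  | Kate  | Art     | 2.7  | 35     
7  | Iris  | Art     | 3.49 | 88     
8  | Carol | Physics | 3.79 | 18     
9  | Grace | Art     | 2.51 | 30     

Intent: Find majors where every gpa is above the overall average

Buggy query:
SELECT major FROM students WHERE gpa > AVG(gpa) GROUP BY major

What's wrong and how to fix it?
Bug: WHERE evaluates per row before aggregation, so AVG() is unavailable

Fix: Use a subquery for AVG and a HAVING MIN(...) filter so the condition holds for every row in the group

Corrected query:
SELECT major FROM students GROUP BY major HAVING MIN(gpa) > (SELECT AVG(gpa) FROM students)

Result:
major  
-------
Physics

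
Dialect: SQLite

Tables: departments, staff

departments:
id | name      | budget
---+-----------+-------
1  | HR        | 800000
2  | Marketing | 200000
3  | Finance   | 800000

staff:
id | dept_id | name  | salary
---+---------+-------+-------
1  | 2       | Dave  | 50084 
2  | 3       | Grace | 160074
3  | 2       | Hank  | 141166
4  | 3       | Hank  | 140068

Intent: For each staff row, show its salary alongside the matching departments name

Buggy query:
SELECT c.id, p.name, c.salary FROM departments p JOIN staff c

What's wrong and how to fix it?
Bug: JOIN with no ON clause produces a cartesian product; every staff row pairs with every departments row

Fix: Specify the join condition linking the foreign key to the parent id

Corrected query:
SELECT c.id, p.name, c.salary FROM departments p JOIN staff c ON c.dept_id = p.id

Result:
id | name      | salary
---+-----------+-------
1  | Marketing | 50084 
2  | Finance   | 160074
3  | Marketing | 141166
4  | Finance   | 140068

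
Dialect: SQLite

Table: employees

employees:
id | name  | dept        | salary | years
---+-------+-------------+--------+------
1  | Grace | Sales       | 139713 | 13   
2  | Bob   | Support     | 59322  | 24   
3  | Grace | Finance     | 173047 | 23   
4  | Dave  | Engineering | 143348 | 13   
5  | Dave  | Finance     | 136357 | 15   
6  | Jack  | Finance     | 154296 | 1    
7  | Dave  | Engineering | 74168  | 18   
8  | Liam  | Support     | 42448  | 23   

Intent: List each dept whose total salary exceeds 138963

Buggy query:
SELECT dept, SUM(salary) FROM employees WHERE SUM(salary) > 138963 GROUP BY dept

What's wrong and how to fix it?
Bug: Aggregate functions cannot appear in a WHERE clause

Fix: Use HAVING (which filters groups after aggregation) instead of WHERE

Corrected query:
SELECT dept, SUM(salary) FROM employees GROUP BY dept HAVING SUM(salary) > 138963

Result:
dept        | SUM(salary)
------------+------------
Engineering | 217516     
Finance     | 463700     
Sales       | 139713     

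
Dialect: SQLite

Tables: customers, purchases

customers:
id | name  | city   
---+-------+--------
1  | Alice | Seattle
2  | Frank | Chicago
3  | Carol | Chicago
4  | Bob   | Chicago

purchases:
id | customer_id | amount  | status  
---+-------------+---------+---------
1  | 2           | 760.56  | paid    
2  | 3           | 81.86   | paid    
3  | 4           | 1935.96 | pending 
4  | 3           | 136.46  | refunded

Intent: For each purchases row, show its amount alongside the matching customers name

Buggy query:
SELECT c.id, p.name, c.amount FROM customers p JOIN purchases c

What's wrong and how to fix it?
Bug: JOIN with no ON clause produces a cartesian product; every purchases row pairs with every customers row

Fix: Specify the join condition linking the foreign key to the parent id

Corrected query:
SELECT c.id, p.name, c.amount FROM customers p JOIN purchases c ON c.customer_id = p.id

Result:
id | name  | amount 
---+-------+--------
1  | Frank | 760.56 
2  | Carol | 81.86  
3  | Bob   | 1935.96
4  | Carol | 136.46 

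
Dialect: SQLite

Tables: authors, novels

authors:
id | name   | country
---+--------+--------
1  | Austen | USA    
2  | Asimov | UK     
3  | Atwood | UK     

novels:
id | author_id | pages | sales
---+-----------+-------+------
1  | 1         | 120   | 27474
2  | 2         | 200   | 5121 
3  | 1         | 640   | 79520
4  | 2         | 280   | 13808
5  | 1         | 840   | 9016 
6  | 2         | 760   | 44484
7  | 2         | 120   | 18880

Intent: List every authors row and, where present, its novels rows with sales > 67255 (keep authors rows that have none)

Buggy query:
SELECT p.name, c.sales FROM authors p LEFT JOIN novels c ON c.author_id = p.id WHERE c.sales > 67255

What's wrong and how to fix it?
Bug: A WHERE condition on the right-hand table after LEFT JOIN drops unmatched parents

Fix: Move the right-table condition into the ON clause so unmatched parents are kept

Corrected query:
SELECT p.name, c.sales FROM authors p LEFT JOIN novels c ON c.author_id = p.id AND c.sales > 67255

Result:
name   | sales
-------+------
Austen | 79520
Asimov | NULL 
Atwood | NULL 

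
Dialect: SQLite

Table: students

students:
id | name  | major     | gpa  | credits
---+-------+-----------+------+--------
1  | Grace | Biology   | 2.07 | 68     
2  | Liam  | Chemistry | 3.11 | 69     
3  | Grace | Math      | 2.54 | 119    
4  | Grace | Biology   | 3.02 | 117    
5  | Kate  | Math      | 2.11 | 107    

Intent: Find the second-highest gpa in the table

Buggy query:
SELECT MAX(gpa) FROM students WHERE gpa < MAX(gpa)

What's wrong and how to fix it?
Bug: The inner MAX is an aggregate inside WHERE, which is not allowed

Fix: Put the inner MAX in a scalar subquery

Corrected query:
SELECT MAX(gpa) FROM students WHERE gpa < (SELECT MAX(gpa) FROM students)

Result:
MAX(gpa)
--------
3.02    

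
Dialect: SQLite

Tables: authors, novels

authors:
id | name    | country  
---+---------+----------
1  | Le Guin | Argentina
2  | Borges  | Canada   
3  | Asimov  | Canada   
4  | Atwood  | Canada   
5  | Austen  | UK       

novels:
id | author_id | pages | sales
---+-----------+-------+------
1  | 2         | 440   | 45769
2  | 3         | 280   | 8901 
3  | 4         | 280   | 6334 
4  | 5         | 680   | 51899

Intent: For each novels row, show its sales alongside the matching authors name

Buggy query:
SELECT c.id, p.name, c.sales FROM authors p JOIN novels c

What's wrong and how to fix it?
Bug: Missing join condition: each novels row is matched to all authors rows instead of just its own

Fix: Specify the join condition linking the foreign key to the parent id

Corrected query:
SELECT c.id, p.name, c.sales FROM authors p JOIN novels c ON c.author_id = p.id

Result:
id | name   | sales
---+--------+------
1  | Borges | 45769
2  | Asimov | 8901 
3  | Atwood | 6334 
4  | Austen | 51899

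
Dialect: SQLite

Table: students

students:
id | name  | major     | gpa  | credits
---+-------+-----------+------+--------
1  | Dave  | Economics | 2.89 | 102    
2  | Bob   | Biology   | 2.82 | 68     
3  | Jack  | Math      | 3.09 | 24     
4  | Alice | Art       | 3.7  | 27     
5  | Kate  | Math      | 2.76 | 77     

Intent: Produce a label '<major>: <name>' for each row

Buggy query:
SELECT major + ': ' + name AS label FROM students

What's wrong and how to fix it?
Bug: SQLite uses || for string concatenation; + coerces text to numbers (yielding 0)

Fix: Use the || operator for string concatenation

Corrected query:
SELECT major || ': ' || name AS label FROM students

Result:
label          
---------------
Economics: Dave
Biology: Bob   
Math: Jack     
Art: Alice     
Math: Kate     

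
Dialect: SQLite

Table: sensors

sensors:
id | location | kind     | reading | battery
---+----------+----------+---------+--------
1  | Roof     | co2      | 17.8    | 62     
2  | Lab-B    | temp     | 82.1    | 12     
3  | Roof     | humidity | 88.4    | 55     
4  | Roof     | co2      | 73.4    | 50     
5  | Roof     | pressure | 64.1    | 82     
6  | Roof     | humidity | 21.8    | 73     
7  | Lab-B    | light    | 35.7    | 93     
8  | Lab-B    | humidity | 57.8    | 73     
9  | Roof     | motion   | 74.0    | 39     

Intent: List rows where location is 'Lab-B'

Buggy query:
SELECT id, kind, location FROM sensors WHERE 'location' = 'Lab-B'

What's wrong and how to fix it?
Bug: Single quotes denote string literals in SQL; the column name is being compared as a constant string

Fix: Remove the quotes around the column name (or use double quotes for an identifier)

Corrected query:
SELECT id, kind, location FROM sensors WHERE location = 'Lab-B'

Result:
id | kind     | location
---+----------+---------
2  | temp     | Lab-B   
7  | light    | Lab-B   
8  | humidity | Lab-B   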